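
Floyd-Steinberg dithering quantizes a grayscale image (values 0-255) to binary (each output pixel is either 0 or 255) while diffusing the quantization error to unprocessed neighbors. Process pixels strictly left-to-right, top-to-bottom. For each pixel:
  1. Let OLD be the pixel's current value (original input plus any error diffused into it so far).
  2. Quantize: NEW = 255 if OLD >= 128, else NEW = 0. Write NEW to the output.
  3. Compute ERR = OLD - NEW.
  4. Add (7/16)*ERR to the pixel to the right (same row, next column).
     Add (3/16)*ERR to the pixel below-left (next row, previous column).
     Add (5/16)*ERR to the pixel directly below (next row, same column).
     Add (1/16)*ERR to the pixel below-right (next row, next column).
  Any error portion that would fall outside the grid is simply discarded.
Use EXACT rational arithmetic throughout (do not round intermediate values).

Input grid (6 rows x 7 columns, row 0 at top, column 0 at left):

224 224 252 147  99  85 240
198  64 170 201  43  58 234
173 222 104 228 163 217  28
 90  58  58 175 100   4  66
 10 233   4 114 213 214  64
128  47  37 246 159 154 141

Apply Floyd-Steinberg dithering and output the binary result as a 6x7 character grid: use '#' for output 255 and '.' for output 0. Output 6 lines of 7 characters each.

(0,0): OLD=224 → NEW=255, ERR=-31
(0,1): OLD=3367/16 → NEW=255, ERR=-713/16
(0,2): OLD=59521/256 → NEW=255, ERR=-5759/256
(0,3): OLD=561799/4096 → NEW=255, ERR=-482681/4096
(0,4): OLD=3109297/65536 → NEW=0, ERR=3109297/65536
(0,5): OLD=110894039/1048576 → NEW=0, ERR=110894039/1048576
(0,6): OLD=4802790113/16777216 → NEW=255, ERR=524600033/16777216
(1,0): OLD=46069/256 → NEW=255, ERR=-19211/256
(1,1): OLD=22707/2048 → NEW=0, ERR=22707/2048
(1,2): OLD=9367727/65536 → NEW=255, ERR=-7343953/65536
(1,3): OLD=32148803/262144 → NEW=0, ERR=32148803/262144
(1,4): OLD=2079446313/16777216 → NEW=0, ERR=2079446313/16777216
(1,5): OLD=20683341945/134217728 → NEW=255, ERR=-13542178695/134217728
(1,6): OLD=442894361079/2147483648 → NEW=255, ERR=-104713969161/2147483648
(2,0): OLD=4968545/32768 → NEW=255, ERR=-3387295/32768
(2,1): OLD=162044987/1048576 → NEW=255, ERR=-105341893/1048576
(2,2): OLD=817332593/16777216 → NEW=0, ERR=817332593/16777216
(2,3): OLD=40785258025/134217728 → NEW=255, ERR=6559737385/134217728
(2,4): OLD=227484749945/1073741824 → NEW=255, ERR=-46319415175/1073741824
(2,5): OLD=5676244338387/34359738368 → NEW=255, ERR=-3085488945453/34359738368
(2,6): OLD=-18049175108107/549755813888 → NEW=0, ERR=-18049175108107/549755813888
(3,0): OLD=651956561/16777216 → NEW=0, ERR=651956561/16777216
(3,1): OLD=6211651837/134217728 → NEW=0, ERR=6211651837/134217728
(3,2): OLD=103462184007/1073741824 → NEW=0, ERR=103462184007/1073741824
(3,3): OLD=976613232769/4294967296 → NEW=255, ERR=-118603427711/4294967296
(3,4): OLD=33345508943185/549755813888 → NEW=0, ERR=33345508943185/549755813888
(3,5): OLD=-28049623419517/4398046511104 → NEW=0, ERR=-28049623419517/4398046511104
(3,6): OLD=3331080162446941/70368744177664 → NEW=0, ERR=3331080162446941/70368744177664
(4,0): OLD=66188054431/2147483648 → NEW=0, ERR=66188054431/2147483648
(4,1): OLD=9670291111571/34359738368 → NEW=255, ERR=908557827731/34359738368
(4,2): OLD=23856578095997/549755813888 → NEW=0, ERR=23856578095997/549755813888
(4,3): OLD=623426811254895/4398046511104 → NEW=255, ERR=-498075049076625/4398046511104
(4,4): OLD=6315119371899421/35184372088832 → NEW=255, ERR=-2656895510752739/35184372088832
(4,5): OLD=215763538672290333/1125899906842624 → NEW=255, ERR=-71340937572578787/1125899906842624
(4,6): OLD=912840650999154395/18014398509481984 → NEW=0, ERR=912840650999154395/18014398509481984
(5,0): OLD=78389462015337/549755813888 → NEW=255, ERR=-61798270526103/549755813888
(5,1): OLD=71013490400931/4398046511104 → NEW=0, ERR=71013490400931/4398046511104
(5,2): OLD=1338535672969829/35184372088832 → NEW=0, ERR=1338535672969829/35184372088832
(5,3): OLD=60744285377626073/281474976710656 → NEW=255, ERR=-11031833683591207/281474976710656
(5,4): OLD=1788764712865291059/18014398509481984 → NEW=0, ERR=1788764712865291059/18014398509481984
(5,5): OLD=26289873681553201923/144115188075855872 → NEW=255, ERR=-10459499277790045437/144115188075855872
(5,6): OLD=279289355385276620237/2305843009213693952 → NEW=0, ERR=279289355385276620237/2305843009213693952
Row 0: ####..#
Row 1: #.#..##
Row 2: ##.###.
Row 3: ...#...
Row 4: .#.###.
Row 5: #..#.#.

Answer: ####..#
#.#..##
##.###.
...#...
.#.###.
#..#.#.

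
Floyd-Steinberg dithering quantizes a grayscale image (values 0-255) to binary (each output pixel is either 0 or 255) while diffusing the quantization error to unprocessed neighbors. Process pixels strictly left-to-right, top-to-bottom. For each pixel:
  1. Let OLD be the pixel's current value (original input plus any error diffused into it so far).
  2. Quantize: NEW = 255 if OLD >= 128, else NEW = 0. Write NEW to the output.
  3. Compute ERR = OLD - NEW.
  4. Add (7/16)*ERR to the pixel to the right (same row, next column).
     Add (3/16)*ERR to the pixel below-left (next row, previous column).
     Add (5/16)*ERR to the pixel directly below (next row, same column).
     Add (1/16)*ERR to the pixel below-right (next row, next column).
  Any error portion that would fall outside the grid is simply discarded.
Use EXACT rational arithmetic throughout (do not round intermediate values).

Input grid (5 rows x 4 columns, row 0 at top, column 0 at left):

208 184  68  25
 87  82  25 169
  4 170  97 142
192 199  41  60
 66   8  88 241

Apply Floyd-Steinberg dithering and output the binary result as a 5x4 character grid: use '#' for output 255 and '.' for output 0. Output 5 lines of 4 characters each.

(0,0): OLD=208 → NEW=255, ERR=-47
(0,1): OLD=2615/16 → NEW=255, ERR=-1465/16
(0,2): OLD=7153/256 → NEW=0, ERR=7153/256
(0,3): OLD=152471/4096 → NEW=0, ERR=152471/4096
(1,0): OLD=14117/256 → NEW=0, ERR=14117/256
(1,1): OLD=163459/2048 → NEW=0, ERR=163459/2048
(1,2): OLD=4581439/65536 → NEW=0, ERR=4581439/65536
(1,3): OLD=223308265/1048576 → NEW=255, ERR=-44078615/1048576
(2,0): OLD=1186129/32768 → NEW=0, ERR=1186129/32768
(2,1): OLD=238375435/1048576 → NEW=255, ERR=-29011445/1048576
(2,2): OLD=217785015/2097152 → NEW=0, ERR=217785015/2097152
(2,3): OLD=5995044347/33554432 → NEW=255, ERR=-2561335813/33554432
(3,0): OLD=3323971777/16777216 → NEW=255, ERR=-954218303/16777216
(3,1): OLD=50252350431/268435456 → NEW=255, ERR=-18198690849/268435456
(3,2): OLD=119186243361/4294967296 → NEW=0, ERR=119186243361/4294967296
(3,3): OLD=3764241098087/68719476736 → NEW=0, ERR=3764241098087/68719476736
(4,0): OLD=152534304749/4294967296 → NEW=0, ERR=152534304749/4294967296
(4,1): OLD=137439761863/34359738368 → NEW=0, ERR=137439761863/34359738368
(4,2): OLD=114849937816167/1099511627776 → NEW=0, ERR=114849937816167/1099511627776
(4,3): OLD=5375317367564801/17592186044416 → NEW=255, ERR=889309926238721/17592186044416
Row 0: ##..
Row 1: ...#
Row 2: .#.#
Row 3: ##..
Row 4: ...#

Answer: ##..
...#
.#.#
##..
...#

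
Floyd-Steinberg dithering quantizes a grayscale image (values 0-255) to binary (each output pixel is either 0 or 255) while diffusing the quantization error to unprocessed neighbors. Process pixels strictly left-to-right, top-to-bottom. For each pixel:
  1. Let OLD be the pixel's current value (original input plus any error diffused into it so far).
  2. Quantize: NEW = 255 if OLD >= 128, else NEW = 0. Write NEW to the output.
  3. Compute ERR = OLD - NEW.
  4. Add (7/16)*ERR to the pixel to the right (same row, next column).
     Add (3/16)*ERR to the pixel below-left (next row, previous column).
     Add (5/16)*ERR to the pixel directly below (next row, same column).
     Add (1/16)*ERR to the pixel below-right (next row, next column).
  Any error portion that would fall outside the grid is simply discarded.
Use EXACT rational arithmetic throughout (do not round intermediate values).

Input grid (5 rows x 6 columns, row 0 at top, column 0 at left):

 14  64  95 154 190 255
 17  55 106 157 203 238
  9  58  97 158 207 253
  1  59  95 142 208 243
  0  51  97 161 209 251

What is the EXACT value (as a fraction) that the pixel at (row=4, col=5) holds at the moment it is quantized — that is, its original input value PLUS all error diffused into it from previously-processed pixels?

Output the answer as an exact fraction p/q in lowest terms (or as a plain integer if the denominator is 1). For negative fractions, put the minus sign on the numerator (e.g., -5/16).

(0,0): OLD=14 → NEW=0, ERR=14
(0,1): OLD=561/8 → NEW=0, ERR=561/8
(0,2): OLD=16087/128 → NEW=0, ERR=16087/128
(0,3): OLD=428001/2048 → NEW=255, ERR=-94239/2048
(0,4): OLD=5566247/32768 → NEW=255, ERR=-2789593/32768
(0,5): OLD=114166289/524288 → NEW=255, ERR=-19527151/524288
(1,0): OLD=4419/128 → NEW=0, ERR=4419/128
(1,1): OLD=119253/1024 → NEW=0, ERR=119253/1024
(1,2): OLD=6290809/32768 → NEW=255, ERR=-2065031/32768
(1,3): OLD=14017093/131072 → NEW=0, ERR=14017093/131072
(1,4): OLD=1789491951/8388608 → NEW=255, ERR=-349603089/8388608
(1,5): OLD=27220289753/134217728 → NEW=255, ERR=-7005230887/134217728
(2,0): OLD=681975/16384 → NEW=0, ERR=681975/16384
(2,1): OLD=53973005/524288 → NEW=0, ERR=53973005/524288
(2,2): OLD=1255566183/8388608 → NEW=255, ERR=-883528857/8388608
(2,3): OLD=8964855791/67108864 → NEW=255, ERR=-8147904529/67108864
(2,4): OLD=295828015181/2147483648 → NEW=255, ERR=-251780315059/2147483648
(2,5): OLD=6280634739947/34359738368 → NEW=255, ERR=-2481098543893/34359738368
(3,0): OLD=279423623/8388608 → NEW=0, ERR=279423623/8388608
(3,1): OLD=5945618171/67108864 → NEW=0, ERR=5945618171/67108864
(3,2): OLD=45374238625/536870912 → NEW=0, ERR=45374238625/536870912
(3,3): OLD=3864372472547/34359738368 → NEW=0, ERR=3864372472547/34359738368
(3,4): OLD=54821184320643/274877906944 → NEW=255, ERR=-15272681950077/274877906944
(3,5): OLD=830344706464461/4398046511104 → NEW=255, ERR=-291157153867059/4398046511104
(4,0): OLD=29013799433/1073741824 → NEW=0, ERR=29013799433/1073741824
(4,1): OLD=1862931033589/17179869184 → NEW=0, ERR=1862931033589/17179869184
(4,2): OLD=108564378698575/549755813888 → NEW=255, ERR=-31623353842865/549755813888
(4,3): OLD=1458784426130731/8796093022208 → NEW=255, ERR=-784219294532309/8796093022208
(4,4): OLD=20723307322294747/140737488355328 → NEW=255, ERR=-15164752208313893/140737488355328
(4,5): OLD=404643729999631133/2251799813685248 → NEW=255, ERR=-169565222490107107/2251799813685248
Target (4,5): original=251, with diffused error = 404643729999631133/2251799813685248

Answer: 404643729999631133/2251799813685248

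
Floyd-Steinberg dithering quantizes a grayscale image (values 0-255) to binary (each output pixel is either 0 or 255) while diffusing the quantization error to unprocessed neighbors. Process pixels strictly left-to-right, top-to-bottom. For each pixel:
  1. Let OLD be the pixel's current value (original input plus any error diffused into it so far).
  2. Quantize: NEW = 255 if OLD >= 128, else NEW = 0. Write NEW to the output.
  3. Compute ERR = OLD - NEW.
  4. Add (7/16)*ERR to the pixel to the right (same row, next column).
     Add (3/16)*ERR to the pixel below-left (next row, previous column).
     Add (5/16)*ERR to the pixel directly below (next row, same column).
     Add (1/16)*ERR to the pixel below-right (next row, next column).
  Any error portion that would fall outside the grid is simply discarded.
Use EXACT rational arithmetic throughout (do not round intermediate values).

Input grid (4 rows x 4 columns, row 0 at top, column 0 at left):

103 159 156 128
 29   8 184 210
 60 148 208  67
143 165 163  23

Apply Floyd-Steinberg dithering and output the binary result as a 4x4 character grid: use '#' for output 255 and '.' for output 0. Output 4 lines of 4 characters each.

Answer: .##.
..##
.#..
#.#.

Derivation:
(0,0): OLD=103 → NEW=0, ERR=103
(0,1): OLD=3265/16 → NEW=255, ERR=-815/16
(0,2): OLD=34231/256 → NEW=255, ERR=-31049/256
(0,3): OLD=306945/4096 → NEW=0, ERR=306945/4096
(1,0): OLD=13219/256 → NEW=0, ERR=13219/256
(1,1): OLD=-3339/2048 → NEW=0, ERR=-3339/2048
(1,2): OLD=10240153/65536 → NEW=255, ERR=-6471527/65536
(1,3): OLD=191507327/1048576 → NEW=255, ERR=-75879553/1048576
(2,0): OLD=2484823/32768 → NEW=0, ERR=2484823/32768
(2,1): OLD=173412013/1048576 → NEW=255, ERR=-93974867/1048576
(2,2): OLD=260595809/2097152 → NEW=0, ERR=260595809/2097152
(2,3): OLD=3106433213/33554432 → NEW=0, ERR=3106433213/33554432
(3,0): OLD=2514788967/16777216 → NEW=255, ERR=-1763401113/16777216
(3,1): OLD=31956581881/268435456 → NEW=0, ERR=31956581881/268435456
(3,2): OLD=1141053891335/4294967296 → NEW=255, ERR=45837230855/4294967296
(3,3): OLD=4423226054065/68719476736 → NEW=0, ERR=4423226054065/68719476736
Row 0: .##.
Row 1: ..##
Row 2: .#..
Row 3: #.#.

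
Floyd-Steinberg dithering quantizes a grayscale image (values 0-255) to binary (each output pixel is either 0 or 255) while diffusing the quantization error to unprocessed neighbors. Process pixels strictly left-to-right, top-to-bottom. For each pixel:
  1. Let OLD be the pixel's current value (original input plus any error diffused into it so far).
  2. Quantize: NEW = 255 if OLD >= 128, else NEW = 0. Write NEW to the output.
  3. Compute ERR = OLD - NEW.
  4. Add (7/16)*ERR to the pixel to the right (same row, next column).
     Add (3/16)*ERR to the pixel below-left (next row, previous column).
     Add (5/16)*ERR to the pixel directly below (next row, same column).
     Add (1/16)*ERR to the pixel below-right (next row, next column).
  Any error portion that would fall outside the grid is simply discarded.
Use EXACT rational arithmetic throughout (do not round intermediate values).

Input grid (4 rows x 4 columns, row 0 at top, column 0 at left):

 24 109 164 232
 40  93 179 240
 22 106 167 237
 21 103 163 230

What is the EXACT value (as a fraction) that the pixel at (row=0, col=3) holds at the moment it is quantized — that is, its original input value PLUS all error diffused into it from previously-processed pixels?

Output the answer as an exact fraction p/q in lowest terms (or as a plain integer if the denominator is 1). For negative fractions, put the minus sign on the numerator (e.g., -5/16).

(0,0): OLD=24 → NEW=0, ERR=24
(0,1): OLD=239/2 → NEW=0, ERR=239/2
(0,2): OLD=6921/32 → NEW=255, ERR=-1239/32
(0,3): OLD=110111/512 → NEW=255, ERR=-20449/512
Target (0,3): original=232, with diffused error = 110111/512

Answer: 110111/512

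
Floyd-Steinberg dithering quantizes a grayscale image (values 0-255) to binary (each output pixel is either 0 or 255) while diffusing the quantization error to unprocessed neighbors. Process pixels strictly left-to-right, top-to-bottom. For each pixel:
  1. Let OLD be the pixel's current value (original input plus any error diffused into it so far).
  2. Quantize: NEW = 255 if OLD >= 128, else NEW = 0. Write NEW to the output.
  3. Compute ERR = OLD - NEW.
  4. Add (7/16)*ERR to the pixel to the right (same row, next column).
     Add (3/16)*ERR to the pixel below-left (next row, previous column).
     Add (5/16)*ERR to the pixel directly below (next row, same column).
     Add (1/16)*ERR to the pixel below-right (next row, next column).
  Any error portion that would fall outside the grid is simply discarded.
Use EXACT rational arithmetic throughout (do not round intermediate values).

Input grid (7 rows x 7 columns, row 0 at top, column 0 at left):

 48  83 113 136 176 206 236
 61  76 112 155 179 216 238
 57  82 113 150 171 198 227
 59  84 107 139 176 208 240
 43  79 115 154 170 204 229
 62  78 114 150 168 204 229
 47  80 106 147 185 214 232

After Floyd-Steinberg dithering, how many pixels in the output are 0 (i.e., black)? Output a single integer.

Answer: 21

Derivation:
(0,0): OLD=48 → NEW=0, ERR=48
(0,1): OLD=104 → NEW=0, ERR=104
(0,2): OLD=317/2 → NEW=255, ERR=-193/2
(0,3): OLD=3001/32 → NEW=0, ERR=3001/32
(0,4): OLD=111119/512 → NEW=255, ERR=-19441/512
(0,5): OLD=1551465/8192 → NEW=255, ERR=-537495/8192
(0,6): OLD=27170527/131072 → NEW=255, ERR=-6252833/131072
(1,0): OLD=191/2 → NEW=0, ERR=191/2
(1,1): OLD=2163/16 → NEW=255, ERR=-1917/16
(1,2): OLD=27397/512 → NEW=0, ERR=27397/512
(1,3): OLD=49809/256 → NEW=255, ERR=-15471/256
(1,4): OLD=17596875/131072 → NEW=255, ERR=-15826485/131072
(1,5): OLD=137732221/1048576 → NEW=255, ERR=-129654659/1048576
(1,6): OLD=2766482115/16777216 → NEW=255, ERR=-1511707965/16777216
(2,0): OLD=16481/256 → NEW=0, ERR=16481/256
(2,1): OLD=726845/8192 → NEW=0, ERR=726845/8192
(2,2): OLD=19624091/131072 → NEW=255, ERR=-13799269/131072
(2,3): OLD=68953167/1048576 → NEW=0, ERR=68953167/1048576
(2,4): OLD=283272939/2097152 → NEW=255, ERR=-251500821/2097152
(2,5): OLD=22132887617/268435456 → NEW=0, ERR=22132887617/268435456
(2,6): OLD=975759559607/4294967296 → NEW=255, ERR=-119457100873/4294967296
(3,0): OLD=12550743/131072 → NEW=0, ERR=12550743/131072
(3,1): OLD=144602017/1048576 → NEW=255, ERR=-122784863/1048576
(3,2): OLD=170898243/4194304 → NEW=0, ERR=170898243/4194304
(3,3): OLD=9952901603/67108864 → NEW=255, ERR=-7159858717/67108864
(3,4): OLD=478528348183/4294967296 → NEW=0, ERR=478528348183/4294967296
(3,5): OLD=9270267811851/34359738368 → NEW=255, ERR=508534528011/34359738368
(3,6): OLD=133555862609253/549755813888 → NEW=255, ERR=-6631869932187/549755813888
(4,0): OLD=855095419/16777216 → NEW=0, ERR=855095419/16777216
(4,1): OLD=21026553937/268435456 → NEW=0, ERR=21026553937/268435456
(4,2): OLD=578443324827/4294967296 → NEW=255, ERR=-516773335653/4294967296
(4,3): OLD=3142408061857/34359738368 → NEW=0, ERR=3142408061857/34359738368
(4,4): OLD=4139257332569/17179869184 → NEW=255, ERR=-241609309351/17179869184
(4,5): OLD=1822321272247551/8796093022208 → NEW=255, ERR=-420682448415489/8796093022208
(4,6): OLD=28883742939057545/140737488355328 → NEW=255, ERR=-7004316591551095/140737488355328
(5,0): OLD=397775267683/4294967296 → NEW=0, ERR=397775267683/4294967296
(5,1): OLD=4247627397227/34359738368 → NEW=0, ERR=4247627397227/34359738368
(5,2): OLD=10481655528401/68719476736 → NEW=255, ERR=-7041811039279/68719476736
(5,3): OLD=135890462427357/1099511627776 → NEW=0, ERR=135890462427357/1099511627776
(5,4): OLD=30177653226277461/140737488355328 → NEW=255, ERR=-5710406304331179/140737488355328
(5,5): OLD=181373754375688271/1125899906842624 → NEW=255, ERR=-105730721869180849/1125899906842624
(5,6): OLD=3051162188527882001/18014398509481984 → NEW=255, ERR=-1542509431390023919/18014398509481984
(6,0): OLD=54492416151737/549755813888 → NEW=0, ERR=54492416151737/549755813888
(6,1): OLD=1306856315937687/8796093022208 → NEW=255, ERR=-936147404725353/8796093022208
(6,2): OLD=8207146579395417/140737488355328 → NEW=0, ERR=8207146579395417/140737488355328
(6,3): OLD=221940823349785463/1125899906842624 → NEW=255, ERR=-65163652895083657/1125899906842624
(6,4): OLD=1235030784866702651/9007199254740992 → NEW=255, ERR=-1061805025092250309/9007199254740992
(6,5): OLD=32999112094515878301/288230376151711744 → NEW=0, ERR=32999112094515878301/288230376151711744
(6,6): OLD=1150437121627052930971/4611686018427387904 → NEW=255, ERR=-25542813071930984549/4611686018427387904
Output grid:
  Row 0: ..#.###  (3 black, running=3)
  Row 1: .#.####  (2 black, running=5)
  Row 2: ..#.#.#  (4 black, running=9)
  Row 3: .#.#.##  (3 black, running=12)
  Row 4: ..#.###  (3 black, running=15)
  Row 5: ..#.###  (3 black, running=18)
  Row 6: .#.##.#  (3 black, running=21)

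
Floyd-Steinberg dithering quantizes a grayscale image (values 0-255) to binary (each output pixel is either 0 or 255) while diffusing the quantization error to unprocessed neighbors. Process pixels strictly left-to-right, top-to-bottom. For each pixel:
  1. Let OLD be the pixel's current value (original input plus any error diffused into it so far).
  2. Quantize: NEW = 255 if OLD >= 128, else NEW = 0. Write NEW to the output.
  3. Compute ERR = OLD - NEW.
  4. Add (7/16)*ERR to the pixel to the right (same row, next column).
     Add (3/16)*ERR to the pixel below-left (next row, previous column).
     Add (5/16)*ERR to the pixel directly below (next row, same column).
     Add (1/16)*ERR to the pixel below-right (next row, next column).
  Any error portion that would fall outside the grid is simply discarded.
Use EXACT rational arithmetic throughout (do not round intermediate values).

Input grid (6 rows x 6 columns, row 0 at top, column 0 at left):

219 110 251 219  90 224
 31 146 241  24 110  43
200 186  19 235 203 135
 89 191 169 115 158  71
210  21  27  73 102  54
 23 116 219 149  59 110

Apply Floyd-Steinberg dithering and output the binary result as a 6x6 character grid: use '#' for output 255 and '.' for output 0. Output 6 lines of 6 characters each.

(0,0): OLD=219 → NEW=255, ERR=-36
(0,1): OLD=377/4 → NEW=0, ERR=377/4
(0,2): OLD=18703/64 → NEW=255, ERR=2383/64
(0,3): OLD=240937/1024 → NEW=255, ERR=-20183/1024
(0,4): OLD=1333279/16384 → NEW=0, ERR=1333279/16384
(0,5): OLD=68053209/262144 → NEW=255, ERR=1206489/262144
(1,0): OLD=2395/64 → NEW=0, ERR=2395/64
(1,1): OLD=100637/512 → NEW=255, ERR=-29923/512
(1,2): OLD=3756225/16384 → NEW=255, ERR=-421695/16384
(1,3): OLD=1583709/65536 → NEW=0, ERR=1583709/65536
(1,4): OLD=610832231/4194304 → NEW=255, ERR=-458715289/4194304
(1,5): OLD=112512673/67108864 → NEW=0, ERR=112512673/67108864
(2,0): OLD=1644431/8192 → NEW=255, ERR=-444529/8192
(2,1): OLD=37095733/262144 → NEW=255, ERR=-29750987/262144
(2,2): OLD=-158616801/4194304 → NEW=0, ERR=-158616801/4194304
(2,3): OLD=6841476263/33554432 → NEW=255, ERR=-1714903897/33554432
(2,4): OLD=159222968629/1073741824 → NEW=255, ERR=-114581196491/1073741824
(2,5): OLD=1408783864259/17179869184 → NEW=0, ERR=1408783864259/17179869184
(3,0): OLD=212915455/4194304 → NEW=0, ERR=212915455/4194304
(3,1): OLD=5612336499/33554432 → NEW=255, ERR=-2944043661/33554432
(3,2): OLD=27412684217/268435456 → NEW=0, ERR=27412684217/268435456
(3,3): OLD=2084506000187/17179869184 → NEW=0, ERR=2084506000187/17179869184
(3,4): OLD=26102038188347/137438953472 → NEW=255, ERR=-8944894947013/137438953472
(3,5): OLD=135201347934613/2199023255552 → NEW=0, ERR=135201347934613/2199023255552
(4,0): OLD=112427378737/536870912 → NEW=255, ERR=-24474703823/536870912
(4,1): OLD=-34728509667/8589934592 → NEW=0, ERR=-34728509667/8589934592
(4,2): OLD=20453730947719/274877906944 → NEW=0, ERR=20453730947719/274877906944
(4,3): OLD=605395210915715/4398046511104 → NEW=255, ERR=-516106649415805/4398046511104
(4,4): OLD=3478523792344563/70368744177664 → NEW=0, ERR=3478523792344563/70368744177664
(4,5): OLD=102200690972581061/1125899906842624 → NEW=0, ERR=102200690972581061/1125899906842624
(5,0): OLD=1098934095015/137438953472 → NEW=0, ERR=1098934095015/137438953472
(5,1): OLD=568832055557335/4398046511104 → NEW=255, ERR=-552669804774185/4398046511104
(5,2): OLD=5806131936054861/35184372088832 → NEW=255, ERR=-3165882946597299/35184372088832
(5,3): OLD=97819919413574143/1125899906842624 → NEW=0, ERR=97819919413574143/1125899906842624
(5,4): OLD=275043702751164775/2251799813685248 → NEW=0, ERR=275043702751164775/2251799813685248
(5,5): OLD=7021793262425026531/36028797018963968 → NEW=255, ERR=-2165549977410785309/36028797018963968
Row 0: #.##.#
Row 1: .##.#.
Row 2: ##.##.
Row 3: .#..#.
Row 4: #..#..
Row 5: .##..#

Answer: #.##.#
.##.#.
##.##.
.#..#.
#..#..
.##..#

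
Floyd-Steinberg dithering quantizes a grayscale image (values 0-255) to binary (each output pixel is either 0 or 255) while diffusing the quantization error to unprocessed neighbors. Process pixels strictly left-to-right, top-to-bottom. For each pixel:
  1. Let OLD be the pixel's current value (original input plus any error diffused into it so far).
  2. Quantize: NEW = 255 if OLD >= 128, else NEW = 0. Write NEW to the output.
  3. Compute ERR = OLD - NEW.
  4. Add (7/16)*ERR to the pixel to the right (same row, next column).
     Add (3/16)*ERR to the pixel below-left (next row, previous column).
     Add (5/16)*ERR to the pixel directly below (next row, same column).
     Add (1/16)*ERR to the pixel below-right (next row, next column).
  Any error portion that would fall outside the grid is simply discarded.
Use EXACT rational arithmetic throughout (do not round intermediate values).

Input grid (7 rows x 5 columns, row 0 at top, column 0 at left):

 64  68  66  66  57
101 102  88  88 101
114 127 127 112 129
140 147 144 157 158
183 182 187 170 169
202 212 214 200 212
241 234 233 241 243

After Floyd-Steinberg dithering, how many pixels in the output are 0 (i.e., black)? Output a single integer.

(0,0): OLD=64 → NEW=0, ERR=64
(0,1): OLD=96 → NEW=0, ERR=96
(0,2): OLD=108 → NEW=0, ERR=108
(0,3): OLD=453/4 → NEW=0, ERR=453/4
(0,4): OLD=6819/64 → NEW=0, ERR=6819/64
(1,0): OLD=139 → NEW=255, ERR=-116
(1,1): OLD=211/2 → NEW=0, ERR=211/2
(1,2): OLD=12489/64 → NEW=255, ERR=-3831/64
(1,3): OLD=15863/128 → NEW=0, ERR=15863/128
(1,4): OLD=400575/2048 → NEW=255, ERR=-121665/2048
(2,0): OLD=3121/32 → NEW=0, ERR=3121/32
(2,1): OLD=188585/1024 → NEW=255, ERR=-72535/1024
(2,2): OLD=1755287/16384 → NEW=0, ERR=1755287/16384
(2,3): OLD=47898761/262144 → NEW=255, ERR=-18947959/262144
(2,4): OLD=363051327/4194304 → NEW=0, ERR=363051327/4194304
(3,0): OLD=2575515/16384 → NEW=255, ERR=-1602405/16384
(3,1): OLD=14189673/131072 → NEW=0, ERR=14189673/131072
(3,2): OLD=867645321/4194304 → NEW=255, ERR=-201902199/4194304
(3,3): OLD=2286361747/16777216 → NEW=255, ERR=-1991828333/16777216
(3,4): OLD=34518360881/268435456 → NEW=255, ERR=-33932680399/268435456
(4,0): OLD=362251635/2097152 → NEW=255, ERR=-172522125/2097152
(4,1): OLD=11052928901/67108864 → NEW=255, ERR=-6059831419/67108864
(4,2): OLD=125581897815/1073741824 → NEW=0, ERR=125581897815/1073741824
(4,3): OLD=2703386851693/17179869184 → NEW=255, ERR=-1677479790227/17179869184
(4,4): OLD=21813917801275/274877906944 → NEW=0, ERR=21813917801275/274877906944
(5,0): OLD=171112814191/1073741824 → NEW=255, ERR=-102691350929/1073741824
(5,1): OLD=1363460331215/8589934592 → NEW=255, ERR=-826972989745/8589934592
(5,2): OLD=50709045840841/274877906944 → NEW=255, ERR=-19384820429879/274877906944
(5,3): OLD=11051685863093/68719476736 → NEW=255, ERR=-6471780704587/68719476736
(5,4): OLD=833405912988355/4398046511104 → NEW=255, ERR=-288095947343165/4398046511104
(6,0): OLD=26534214780357/137438953472 → NEW=255, ERR=-8512718355003/137438953472
(6,1): OLD=693205701141633/4398046511104 → NEW=255, ERR=-428296159189887/4398046511104
(6,2): OLD=10181066578646039/70368744177664 → NEW=255, ERR=-7762963186658281/70368744177664
(6,3): OLD=165074498532458033/1125899906842624 → NEW=255, ERR=-122029977712411087/1125899906842624
(6,4): OLD=3048492526154039895/18014398509481984 → NEW=255, ERR=-1545179093763866025/18014398509481984
Output grid:
  Row 0: .....  (5 black, running=5)
  Row 1: #.#.#  (2 black, running=7)
  Row 2: .#.#.  (3 black, running=10)
  Row 3: #.###  (1 black, running=11)
  Row 4: ##.#.  (2 black, running=13)
  Row 5: #####  (0 black, running=13)
  Row 6: #####  (0 black, running=13)

Answer: 13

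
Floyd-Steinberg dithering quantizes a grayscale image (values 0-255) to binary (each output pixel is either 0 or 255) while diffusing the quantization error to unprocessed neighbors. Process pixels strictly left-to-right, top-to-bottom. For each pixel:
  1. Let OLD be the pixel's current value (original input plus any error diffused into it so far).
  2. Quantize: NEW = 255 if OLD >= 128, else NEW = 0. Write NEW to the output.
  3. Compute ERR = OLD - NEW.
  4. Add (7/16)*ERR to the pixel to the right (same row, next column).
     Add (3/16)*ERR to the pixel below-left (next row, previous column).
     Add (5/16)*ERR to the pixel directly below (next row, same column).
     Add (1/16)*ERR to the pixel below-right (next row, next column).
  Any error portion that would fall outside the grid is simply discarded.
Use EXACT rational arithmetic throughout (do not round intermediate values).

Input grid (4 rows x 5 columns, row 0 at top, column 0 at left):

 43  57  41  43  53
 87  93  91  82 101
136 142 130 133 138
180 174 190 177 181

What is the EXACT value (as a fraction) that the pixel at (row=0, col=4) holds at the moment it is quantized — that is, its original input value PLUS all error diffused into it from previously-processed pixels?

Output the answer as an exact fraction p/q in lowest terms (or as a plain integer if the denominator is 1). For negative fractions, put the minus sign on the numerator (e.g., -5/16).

Answer: 5636667/65536

Derivation:
(0,0): OLD=43 → NEW=0, ERR=43
(0,1): OLD=1213/16 → NEW=0, ERR=1213/16
(0,2): OLD=18987/256 → NEW=0, ERR=18987/256
(0,3): OLD=309037/4096 → NEW=0, ERR=309037/4096
(0,4): OLD=5636667/65536 → NEW=0, ERR=5636667/65536
Target (0,4): original=53, with diffused error = 5636667/65536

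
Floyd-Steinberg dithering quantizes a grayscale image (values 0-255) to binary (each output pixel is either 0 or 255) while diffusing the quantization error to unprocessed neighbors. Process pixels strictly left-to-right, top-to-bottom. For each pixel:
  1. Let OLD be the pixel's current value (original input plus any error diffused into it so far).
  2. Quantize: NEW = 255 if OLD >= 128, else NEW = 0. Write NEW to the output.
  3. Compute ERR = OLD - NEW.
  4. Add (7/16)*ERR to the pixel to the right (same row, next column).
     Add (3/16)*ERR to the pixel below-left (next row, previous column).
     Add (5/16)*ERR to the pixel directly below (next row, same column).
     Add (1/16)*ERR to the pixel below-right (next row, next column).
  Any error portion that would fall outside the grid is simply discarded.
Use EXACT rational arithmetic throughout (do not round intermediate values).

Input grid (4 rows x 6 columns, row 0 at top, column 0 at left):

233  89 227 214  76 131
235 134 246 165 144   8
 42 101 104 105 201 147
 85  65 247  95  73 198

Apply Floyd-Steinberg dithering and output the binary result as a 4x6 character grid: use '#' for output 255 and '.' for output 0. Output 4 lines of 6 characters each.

(0,0): OLD=233 → NEW=255, ERR=-22
(0,1): OLD=635/8 → NEW=0, ERR=635/8
(0,2): OLD=33501/128 → NEW=255, ERR=861/128
(0,3): OLD=444299/2048 → NEW=255, ERR=-77941/2048
(0,4): OLD=1944781/32768 → NEW=0, ERR=1944781/32768
(0,5): OLD=82295195/524288 → NEW=255, ERR=-51398245/524288
(1,0): OLD=31105/128 → NEW=255, ERR=-1535/128
(1,1): OLD=157127/1024 → NEW=255, ERR=-103993/1024
(1,2): OLD=6602643/32768 → NEW=255, ERR=-1753197/32768
(1,3): OLD=18513655/131072 → NEW=255, ERR=-14909705/131072
(1,4): OLD=771922661/8388608 → NEW=0, ERR=771922661/8388608
(1,5): OLD=2863204787/134217728 → NEW=0, ERR=2863204787/134217728
(2,0): OLD=314749/16384 → NEW=0, ERR=314749/16384
(2,1): OLD=35068143/524288 → NEW=0, ERR=35068143/524288
(2,2): OLD=745475597/8388608 → NEW=0, ERR=745475597/8388608
(2,3): OLD=8203517285/67108864 → NEW=0, ERR=8203517285/67108864
(2,4): OLD=601569344559/2147483648 → NEW=255, ERR=53961014319/2147483648
(2,5): OLD=5855277224505/34359738368 → NEW=255, ERR=-2906456059335/34359738368
(3,0): OLD=868595949/8388608 → NEW=0, ERR=868595949/8388608
(3,1): OLD=10003676841/67108864 → NEW=255, ERR=-7109083479/67108864
(3,2): OLD=137184472107/536870912 → NEW=255, ERR=282389547/536870912
(3,3): OLD=4937369613665/34359738368 → NEW=255, ERR=-3824363670175/34359738368
(3,4): OLD=6579671270017/274877906944 → NEW=0, ERR=6579671270017/274877906944
(3,5): OLD=807519675548143/4398046511104 → NEW=255, ERR=-313982184783377/4398046511104
Row 0: #.##.#
Row 1: ####..
Row 2: ....##
Row 3: .###.#

Answer: #.##.#
####..
....##
.###.#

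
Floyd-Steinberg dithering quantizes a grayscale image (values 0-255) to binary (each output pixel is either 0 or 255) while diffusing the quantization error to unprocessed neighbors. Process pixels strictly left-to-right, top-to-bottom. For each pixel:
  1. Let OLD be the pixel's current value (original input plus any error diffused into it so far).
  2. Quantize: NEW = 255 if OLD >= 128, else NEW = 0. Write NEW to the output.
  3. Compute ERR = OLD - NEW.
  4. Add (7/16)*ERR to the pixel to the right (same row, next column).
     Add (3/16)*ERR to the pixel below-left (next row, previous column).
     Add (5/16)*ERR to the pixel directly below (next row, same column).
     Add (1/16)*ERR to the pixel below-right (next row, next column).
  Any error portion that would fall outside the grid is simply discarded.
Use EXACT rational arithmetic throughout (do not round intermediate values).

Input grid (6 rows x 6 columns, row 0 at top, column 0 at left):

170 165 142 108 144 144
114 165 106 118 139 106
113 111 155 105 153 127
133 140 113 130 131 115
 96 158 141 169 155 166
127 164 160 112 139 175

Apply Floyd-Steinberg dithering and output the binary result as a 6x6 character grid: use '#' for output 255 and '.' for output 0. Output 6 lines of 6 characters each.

Answer: #.#.#.
.#.#.#
#.#.#.
.#.#.#
.##.##
#.#.#.

Derivation:
(0,0): OLD=170 → NEW=255, ERR=-85
(0,1): OLD=2045/16 → NEW=0, ERR=2045/16
(0,2): OLD=50667/256 → NEW=255, ERR=-14613/256
(0,3): OLD=340077/4096 → NEW=0, ERR=340077/4096
(0,4): OLD=11817723/65536 → NEW=255, ERR=-4893957/65536
(0,5): OLD=116737245/1048576 → NEW=0, ERR=116737245/1048576
(1,0): OLD=28519/256 → NEW=0, ERR=28519/256
(1,1): OLD=486737/2048 → NEW=255, ERR=-35503/2048
(1,2): OLD=6824485/65536 → NEW=0, ERR=6824485/65536
(1,3): OLD=45071681/262144 → NEW=255, ERR=-21775039/262144
(1,4): OLD=1768086819/16777216 → NEW=0, ERR=1768086819/16777216
(1,5): OLD=48916892677/268435456 → NEW=255, ERR=-19534148603/268435456
(2,0): OLD=4737035/32768 → NEW=255, ERR=-3618805/32768
(2,1): OLD=87822505/1048576 → NEW=0, ERR=87822505/1048576
(2,2): OLD=3481706811/16777216 → NEW=255, ERR=-796483269/16777216
(2,3): OLD=11346828067/134217728 → NEW=0, ERR=11346828067/134217728
(2,4): OLD=876532449001/4294967296 → NEW=255, ERR=-218684211479/4294967296
(2,5): OLD=6086482402543/68719476736 → NEW=0, ERR=6086482402543/68719476736
(3,0): OLD=1915828443/16777216 → NEW=0, ERR=1915828443/16777216
(3,1): OLD=26887642687/134217728 → NEW=255, ERR=-7337877953/134217728
(3,2): OLD=102361470317/1073741824 → NEW=0, ERR=102361470317/1073741824
(3,3): OLD=12755193283975/68719476736 → NEW=255, ERR=-4768273283705/68719476736
(3,4): OLD=58616198256167/549755813888 → NEW=0, ERR=58616198256167/549755813888
(3,5): OLD=1637331802379497/8796093022208 → NEW=255, ERR=-605671918283543/8796093022208
(4,0): OLD=260777934069/2147483648 → NEW=0, ERR=260777934069/2147483648
(4,1): OLD=7526648826993/34359738368 → NEW=255, ERR=-1235084456847/34359738368
(4,2): OLD=152433814258947/1099511627776 → NEW=255, ERR=-127941650823933/1099511627776
(4,3): OLD=2152541358183983/17592186044416 → NEW=0, ERR=2152541358183983/17592186044416
(4,4): OLD=63220293148096543/281474976710656 → NEW=255, ERR=-8555825913120737/281474976710656
(4,5): OLD=620810743333447801/4503599627370496 → NEW=255, ERR=-527607161646028679/4503599627370496
(5,0): OLD=86975969718755/549755813888 → NEW=255, ERR=-53211762822685/549755813888
(5,1): OLD=1692233668442643/17592186044416 → NEW=0, ERR=1692233668442643/17592186044416
(5,2): OLD=26235780359767553/140737488355328 → NEW=255, ERR=-9652279170841087/140737488355328
(5,3): OLD=483054018178149915/4503599627370496 → NEW=0, ERR=483054018178149915/4503599627370496
(5,4): OLD=1460143341028298395/9007199254740992 → NEW=255, ERR=-836692468930654565/9007199254740992
(5,5): OLD=13813452585080045271/144115188075855872 → NEW=0, ERR=13813452585080045271/144115188075855872
Row 0: #.#.#.
Row 1: .#.#.#
Row 2: #.#.#.
Row 3: .#.#.#
Row 4: .##.##
Row 5: #.#.#.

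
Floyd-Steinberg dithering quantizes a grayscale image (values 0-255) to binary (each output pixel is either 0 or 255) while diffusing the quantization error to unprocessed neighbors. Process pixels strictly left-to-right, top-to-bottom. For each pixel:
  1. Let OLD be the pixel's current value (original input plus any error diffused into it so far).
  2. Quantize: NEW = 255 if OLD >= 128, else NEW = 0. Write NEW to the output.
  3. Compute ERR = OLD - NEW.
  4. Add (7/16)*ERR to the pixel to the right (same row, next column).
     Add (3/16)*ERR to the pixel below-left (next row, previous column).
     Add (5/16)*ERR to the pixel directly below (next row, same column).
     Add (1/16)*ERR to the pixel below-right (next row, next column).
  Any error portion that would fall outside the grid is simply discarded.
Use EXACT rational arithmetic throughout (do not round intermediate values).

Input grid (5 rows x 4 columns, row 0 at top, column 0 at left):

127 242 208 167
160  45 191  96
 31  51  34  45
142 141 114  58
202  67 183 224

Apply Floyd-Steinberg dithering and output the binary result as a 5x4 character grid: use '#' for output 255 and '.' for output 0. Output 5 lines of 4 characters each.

(0,0): OLD=127 → NEW=0, ERR=127
(0,1): OLD=4761/16 → NEW=255, ERR=681/16
(0,2): OLD=58015/256 → NEW=255, ERR=-7265/256
(0,3): OLD=633177/4096 → NEW=255, ERR=-411303/4096
(1,0): OLD=53163/256 → NEW=255, ERR=-12117/256
(1,1): OLD=82349/2048 → NEW=0, ERR=82349/2048
(1,2): OLD=12029489/65536 → NEW=255, ERR=-4682191/65536
(1,3): OLD=33123879/1048576 → NEW=0, ERR=33123879/1048576
(2,0): OLD=778175/32768 → NEW=0, ERR=778175/32768
(2,1): OLD=60399141/1048576 → NEW=0, ERR=60399141/1048576
(2,2): OLD=95022297/2097152 → NEW=0, ERR=95022297/2097152
(2,3): OLD=2356514197/33554432 → NEW=0, ERR=2356514197/33554432
(3,0): OLD=2688070095/16777216 → NEW=255, ERR=-1590119985/16777216
(3,1): OLD=34229451409/268435456 → NEW=0, ERR=34229451409/268435456
(3,2): OLD=862065222511/4294967296 → NEW=255, ERR=-233151437969/4294967296
(3,3): OLD=4056444335241/68719476736 → NEW=0, ERR=4056444335241/68719476736
(4,0): OLD=843062149219/4294967296 → NEW=255, ERR=-252154511261/4294967296
(4,1): OLD=2235477222569/34359738368 → NEW=0, ERR=2235477222569/34359738368
(4,2): OLD=234787266527881/1099511627776 → NEW=255, ERR=-45588198554999/1099511627776
(4,3): OLD=3886361062763407/17592186044416 → NEW=255, ERR=-599646378562673/17592186044416
Row 0: .###
Row 1: #.#.
Row 2: ....
Row 3: #.#.
Row 4: #.##

Answer: .###
#.#.
....
#.#.
#.##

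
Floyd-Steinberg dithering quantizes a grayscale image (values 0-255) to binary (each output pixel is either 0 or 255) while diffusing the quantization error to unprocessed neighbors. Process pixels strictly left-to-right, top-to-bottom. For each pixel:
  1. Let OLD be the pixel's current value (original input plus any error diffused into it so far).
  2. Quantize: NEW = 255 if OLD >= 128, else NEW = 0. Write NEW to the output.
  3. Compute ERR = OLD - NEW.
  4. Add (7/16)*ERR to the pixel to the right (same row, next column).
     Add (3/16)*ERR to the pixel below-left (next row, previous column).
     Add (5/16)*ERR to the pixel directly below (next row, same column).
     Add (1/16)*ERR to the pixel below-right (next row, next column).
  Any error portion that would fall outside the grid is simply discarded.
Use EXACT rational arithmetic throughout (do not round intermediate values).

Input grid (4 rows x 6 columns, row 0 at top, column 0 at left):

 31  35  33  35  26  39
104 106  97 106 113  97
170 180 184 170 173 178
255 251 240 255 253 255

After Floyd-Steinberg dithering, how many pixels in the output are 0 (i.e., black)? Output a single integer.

(0,0): OLD=31 → NEW=0, ERR=31
(0,1): OLD=777/16 → NEW=0, ERR=777/16
(0,2): OLD=13887/256 → NEW=0, ERR=13887/256
(0,3): OLD=240569/4096 → NEW=0, ERR=240569/4096
(0,4): OLD=3387919/65536 → NEW=0, ERR=3387919/65536
(0,5): OLD=64609897/1048576 → NEW=0, ERR=64609897/1048576
(1,0): OLD=31435/256 → NEW=0, ERR=31435/256
(1,1): OLD=382989/2048 → NEW=255, ERR=-139251/2048
(1,2): OLD=6439057/65536 → NEW=0, ERR=6439057/65536
(1,3): OLD=47296701/262144 → NEW=255, ERR=-19550019/262144
(1,4): OLD=1874873751/16777216 → NEW=0, ERR=1874873751/16777216
(1,5): OLD=45198454513/268435456 → NEW=255, ERR=-23252586767/268435456
(2,0): OLD=6410207/32768 → NEW=255, ERR=-1945633/32768
(2,1): OLD=166589189/1048576 → NEW=255, ERR=-100797691/1048576
(2,2): OLD=2590651727/16777216 → NEW=255, ERR=-1687538353/16777216
(2,3): OLD=17419136407/134217728 → NEW=255, ERR=-16806384233/134217728
(2,4): OLD=567952883269/4294967296 → NEW=255, ERR=-527263777211/4294967296
(2,5): OLD=7160981157427/68719476736 → NEW=0, ERR=7160981157427/68719476736
(3,0): OLD=3664495727/16777216 → NEW=255, ERR=-613694353/16777216
(3,1): OLD=24479422275/134217728 → NEW=255, ERR=-9746098365/134217728
(3,2): OLD=158175297849/1073741824 → NEW=255, ERR=-115628867271/1073741824
(3,3): OLD=9583035656811/68719476736 → NEW=255, ERR=-7940430910869/68719476736
(3,4): OLD=96645199009675/549755813888 → NEW=255, ERR=-43542533531765/549755813888
(3,5): OLD=2157155468754757/8796093022208 → NEW=255, ERR=-85848251908283/8796093022208
Output grid:
  Row 0: ......  (6 black, running=6)
  Row 1: .#.#.#  (3 black, running=9)
  Row 2: #####.  (1 black, running=10)
  Row 3: ######  (0 black, running=10)

Answer: 10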